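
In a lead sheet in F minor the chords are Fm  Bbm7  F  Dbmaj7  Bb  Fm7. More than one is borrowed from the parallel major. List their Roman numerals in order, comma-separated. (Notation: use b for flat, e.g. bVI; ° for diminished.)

The diatonic triads in F minor (with V from harmonic minor) are Fm, Gdim, Ab, Bbm, C, Db, Eb. Fm, Bbm7, Dbmaj7 and Fm7 all belong to that set. F (F–A–C) doesn't fit — on degree 1 F minor would have Fm (i). F is the degree-1 chord of F major, so it is the borrowed I. But Bb (Bb–D–F) is foreign: the diatonic iv on degree 4 is Bbm, whereas Bb comes from F major. It is labeled IV.

I, IV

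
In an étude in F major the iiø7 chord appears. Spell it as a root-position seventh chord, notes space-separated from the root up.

G Bb Db F

The root, G, is scale degree 2 — the same note in F major and F minor; only the chord quality changes. In F minor the chord on G is G–Bb–Db–F.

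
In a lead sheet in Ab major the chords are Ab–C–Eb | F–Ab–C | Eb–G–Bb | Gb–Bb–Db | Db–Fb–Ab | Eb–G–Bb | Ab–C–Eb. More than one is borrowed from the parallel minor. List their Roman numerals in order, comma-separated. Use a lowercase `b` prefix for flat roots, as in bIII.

Ab major has the diatonic set Ab, Bbm, Cm, Db, Eb, Fm, Gdim. Of the given chords, Ab–C–Eb = Ab, F–Ab–C = Fm and Eb–G–Bb = Eb are diatonic. Gb–Bb–Db is not: scale degree 7 in Ab major carries Gdim (vii°). In Ab minor the chord on that degree is Gb, so here it functions as bVII, borrowed from the parallel minor. But Db–Fb–Ab is foreign: the diatonic IV on degree 4 is Db, whereas Dbm comes from Ab minor. It is labeled iv.

bVII, iv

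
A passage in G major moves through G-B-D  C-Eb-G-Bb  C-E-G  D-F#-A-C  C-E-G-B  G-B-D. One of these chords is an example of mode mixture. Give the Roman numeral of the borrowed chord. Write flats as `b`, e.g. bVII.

iv7

In G major the diatonic chords are G, Am, Bm, C, D, Em, F#dim. G–B–D = G, C–E–G = C, D–F#–A–C = D7 and C–E–G–B = Cmaj7 are all diatonic. C–Eb–G–Bb is not: scale degree 4 in G major carries C (IV). In G minor the chord on that degree is Cm7, so here it functions as iv7, borrowed from the parallel minor.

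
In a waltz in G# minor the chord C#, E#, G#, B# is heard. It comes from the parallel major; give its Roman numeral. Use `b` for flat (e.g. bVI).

IVmaj7

The root C# is the diatonic 4th degree of G# minor; the borrowing shows in the chord quality. The diatonic chord on degree 4 would be C#m (iv), but C#–E#–G#–B# is the major-seventh chord from G# major. As a borrowed chord it is labeled IVmaj7.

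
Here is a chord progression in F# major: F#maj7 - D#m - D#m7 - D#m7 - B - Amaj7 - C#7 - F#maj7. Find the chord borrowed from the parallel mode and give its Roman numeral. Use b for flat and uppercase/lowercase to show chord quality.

bIIImaj7

In F# major the diatonic chords are F#, G#m, A#m, B, C#, D#m, E#dim. F#maj7, D#m, D#m7, B and C#7 are all diatonic. Amaj7 (A–C#–E–G#) doesn't fit — on degree 3 F# major would have A#m (iii). Amaj7 is the degree-3 chord of F# minor, so it is the borrowed bIIImaj7.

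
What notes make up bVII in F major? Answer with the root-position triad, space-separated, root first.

bVII is built on the lowered scale degree 7. In F major degree 7 is E; lowered it becomes Eb. Building the major chord from the parallel minor on Eb: Eb–G–Bb.

Eb G Bb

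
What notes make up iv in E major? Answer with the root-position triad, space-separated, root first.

The root, A, is scale degree 4 — the same note in E major and E minor; only the chord quality changes. In E minor the chord on A is A–C–E.

A C E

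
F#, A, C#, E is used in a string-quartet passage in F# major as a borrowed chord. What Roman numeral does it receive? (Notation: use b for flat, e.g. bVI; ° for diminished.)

F# is scale degree 1 in F# major. The diatonic chord on degree 1 would be F# (I), but F#–A–C#–E is the minor-seventh chord from F# minor. As a borrowed chord it is labeled i7.

i7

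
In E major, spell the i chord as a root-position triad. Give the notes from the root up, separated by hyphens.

E-G-B

The root, E, is scale degree 1 — the same note in E major and E minor; only the chord quality changes. In E minor the chord on E is E–G–B.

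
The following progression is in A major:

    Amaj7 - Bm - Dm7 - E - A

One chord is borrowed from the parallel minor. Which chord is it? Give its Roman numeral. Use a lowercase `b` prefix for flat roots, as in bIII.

iv7

The diatonic triads in A major are A, Bm, C#m, D, E, F#m, G#dim. Amaj7, Bm, E and A are all diatonic. But Dm7 (D–F–A–C) is foreign: the diatonic IV on degree 4 is D, whereas Dm7 comes from A minor. It is labeled iv7.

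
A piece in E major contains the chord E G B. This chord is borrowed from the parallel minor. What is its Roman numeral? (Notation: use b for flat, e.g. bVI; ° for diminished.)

The root E is the diatonic 1st degree of E major; the borrowing shows in the chord quality. The diatonic chord on degree 1 would be E (I), but E–G–B is the minor chord from E minor. As a borrowed chord it is labeled i.

i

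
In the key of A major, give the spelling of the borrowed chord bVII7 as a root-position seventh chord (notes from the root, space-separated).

The root of bVII7 is the lowered 7th degree: G# becomes G. Stacking thirds in A minor on G gives G–B–D–F.

G B D F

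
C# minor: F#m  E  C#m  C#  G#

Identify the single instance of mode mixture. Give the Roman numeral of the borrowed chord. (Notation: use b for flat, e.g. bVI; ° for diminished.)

I

C# minor has the diatonic set C#m, D#dim, E, F#m, G#, A, B (with V from harmonic minor). F#m, E, C#m and G# all belong to that set. C# (C#–E#–G#) is not: scale degree 1 in C# minor carries C#m (i). In C# major the chord on that degree is C#, so here it functions as I, borrowed from the parallel major.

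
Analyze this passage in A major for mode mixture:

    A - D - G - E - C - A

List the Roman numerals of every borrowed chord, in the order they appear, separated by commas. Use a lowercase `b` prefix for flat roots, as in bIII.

bVII, bIII

The diatonic triads in A major are A, Bm, C#m, D, E, F#m, G#dim. A, D and E are all diatonic. G (G–B–D) doesn't fit — on degree 7 A major would have G#dim (vii°). G is the degree-7 chord of A minor, so it is the borrowed bVII. C (C–E–G) is not: scale degree 3 in A major carries C#m (iii). In A minor the chord on that degree is C, so here it functions as bIII, borrowed from the parallel minor.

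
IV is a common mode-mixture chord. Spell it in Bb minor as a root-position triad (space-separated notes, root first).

IV is built on scale degree 4, which is Eb in both Bb minor and its parallel. In Bb major the chord on Eb is Eb–G–Bb.

Eb G Bb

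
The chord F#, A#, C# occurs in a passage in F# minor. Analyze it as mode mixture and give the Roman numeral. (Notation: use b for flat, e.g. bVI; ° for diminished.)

F# is scale degree 1 in F# minor. The diatonic chord on degree 1 would be F#m (i), but F#–A#–C# is the major chord from F# major. As a borrowed chord it is labeled I.

I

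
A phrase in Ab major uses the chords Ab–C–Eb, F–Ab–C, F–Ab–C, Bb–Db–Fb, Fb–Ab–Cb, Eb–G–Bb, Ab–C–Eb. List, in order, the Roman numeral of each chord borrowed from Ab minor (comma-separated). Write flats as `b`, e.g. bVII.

ii°, bVI

In Ab major the diatonic chords are Ab, Bbm, Cm, Db, Eb, Fm, Gdim. Of the given chords, Ab–C–Eb = Ab, F–Ab–C = Fm and Eb–G–Bb = Eb are diatonic. But Bb–Db–Fb is foreign: the diatonic ii on degree 2 is Bbm, whereas Bbdim comes from Ab minor. It is labeled ii°. Fb–Ab–Cb doesn't fit — on degree 6 Ab major would have Fm (vi). Fb is the degree-6 chord of Ab minor, so it is the borrowed bVI.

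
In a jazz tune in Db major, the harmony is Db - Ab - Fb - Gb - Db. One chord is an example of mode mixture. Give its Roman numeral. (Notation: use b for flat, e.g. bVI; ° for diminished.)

Db major has the diatonic set Db, Ebm, Fm, Gb, Ab, Bbm, Cdim. Db, Ab and Gb are all diatonic. Fb (Fb–Ab–Cb) is not: scale degree 3 in Db major carries Fm (iii). In Db minor the chord on that degree is Fb, so here it functions as bIII, borrowed from the parallel minor.

bIII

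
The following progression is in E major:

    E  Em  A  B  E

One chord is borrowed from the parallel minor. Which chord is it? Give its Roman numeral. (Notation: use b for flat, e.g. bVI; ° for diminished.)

i

In E major the diatonic chords are E, F#m, G#m, A, B, C#m, D#dim. Of the given chords, E, A and B are diatonic. Em (E–G–B) doesn't fit — on degree 1 E major would have E (I). Em is the degree-1 chord of E minor, so it is the borrowed i.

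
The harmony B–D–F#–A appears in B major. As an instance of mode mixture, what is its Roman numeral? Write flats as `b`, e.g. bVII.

i7

The root B is the diatonic 1st degree of B major; the borrowing shows in the chord quality. Diatonically B major has B (I) on that degree; B–D–F#–A is instead the minor-seventh chord native to B minor, so it takes the label i7.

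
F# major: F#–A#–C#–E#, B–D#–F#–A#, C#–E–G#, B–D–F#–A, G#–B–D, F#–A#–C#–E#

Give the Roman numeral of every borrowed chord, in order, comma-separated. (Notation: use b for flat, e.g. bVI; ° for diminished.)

v, iv7, ii°

F# major has the diatonic set F#, G#m, A#m, B, C#, D#m, E#dim. F#–A#–C#–E# = F#maj7 and B–D#–F#–A# = Bmaj7 both belong to that set. C#–E–G# is not: scale degree 5 in F# major carries C# (V). In F# minor the chord on that degree is C#m, so here it functions as v, borrowed from the parallel minor. B–D–F#–A doesn't fit — on degree 4 F# major would have B (IV). Bm7 is the degree-4 chord of F# minor, so it is the borrowed iv7. G#–B–D is not: scale degree 2 in F# major carries G#m (ii). In F# minor the chord on that degree is G#dim, so here it functions as ii°, borrowed from the parallel minor.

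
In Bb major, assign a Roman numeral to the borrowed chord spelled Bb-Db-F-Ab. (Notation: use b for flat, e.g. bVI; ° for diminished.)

i7

Bb is scale degree 1 in Bb major. Diatonically Bb major has Bb (I) on that degree; Bb–Db–F–Ab is instead the minor-seventh chord native to Bb minor, so it takes the label i7.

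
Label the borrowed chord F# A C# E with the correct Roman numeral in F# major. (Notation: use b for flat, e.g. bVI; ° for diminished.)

i7

F# is scale degree 1 in F# major. F#–A–C#–E is a minor-seventh chord — the form found in F# minor, not the diatonic I (F#). Borrowed into F# major it is written i7.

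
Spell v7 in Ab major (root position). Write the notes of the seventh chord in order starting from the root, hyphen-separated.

The root, Eb, is scale degree 5 — the same note in Ab major and Ab minor; only the chord quality changes. Stacking thirds in Ab minor on Eb gives Eb–Gb–Bb–Db.

Eb-Gb-Bb-Db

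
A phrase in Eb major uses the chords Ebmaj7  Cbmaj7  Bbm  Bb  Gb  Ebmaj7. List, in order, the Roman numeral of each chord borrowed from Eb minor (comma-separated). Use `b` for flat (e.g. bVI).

The diatonic triads in Eb major are Eb, Fm, Gm, Ab, Bb, Cm, Ddim. Ebmaj7 and Bb are both diatonic. But Cbmaj7 (Cb–Eb–Gb–Bb) is foreign: the diatonic vi on degree 6 is Cm, whereas Cbmaj7 comes from Eb minor. It is labeled bVImaj7. But Bbm (Bb–Db–F) is foreign: the diatonic V on degree 5 is Bb, whereas Bbm comes from Eb minor. It is labeled v. Gb (Gb–Bb–Db) is not: scale degree 3 in Eb major carries Gm (iii). In Eb minor the chord on that degree is Gb, so here it functions as bIII, borrowed from the parallel minor.

bVImaj7, v, bIII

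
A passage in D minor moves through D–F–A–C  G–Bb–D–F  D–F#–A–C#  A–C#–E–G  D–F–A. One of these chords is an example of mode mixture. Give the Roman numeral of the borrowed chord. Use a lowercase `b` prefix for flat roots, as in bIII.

The diatonic triads in D minor (with V from harmonic minor) are Dm, Edim, F, Gm, A, Bb, C. D–F–A–C = Dm7, G–Bb–D–F = Gm7, A–C#–E–G = A7 and D–F–A = Dm all belong to that set. D–F#–A–C# is not: scale degree 1 in D minor carries Dm (i). In D major the chord on that degree is Dmaj7, so here it functions as Imaj7, borrowed from the parallel major.

Imaj7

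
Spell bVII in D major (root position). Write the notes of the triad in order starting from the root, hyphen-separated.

bVII is built on the lowered scale degree 7. In D major degree 7 is C#; lowered it becomes C. Stacking thirds in D minor on C gives C–E–G.

C-E-G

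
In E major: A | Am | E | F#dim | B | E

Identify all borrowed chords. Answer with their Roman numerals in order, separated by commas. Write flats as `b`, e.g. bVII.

iv, ii°

In E major the diatonic chords are E, F#m, G#m, A, B, C#m, D#dim. A, E and B are all diatonic. Am (A–C–E) doesn't fit — on degree 4 E major would have A (IV). Am is the degree-4 chord of E minor, so it is the borrowed iv. But F#dim (F#–A–C) is foreign: the diatonic ii on degree 2 is F#m, whereas F#dim comes from E minor. It is labeled ii°.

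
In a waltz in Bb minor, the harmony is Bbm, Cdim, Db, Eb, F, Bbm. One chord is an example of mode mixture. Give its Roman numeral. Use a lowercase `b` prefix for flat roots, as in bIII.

IV

In Bb minor (with V from harmonic minor) the diatonic chords are Bbm, Cdim, Db, Ebm, F, Gb, Ab. Of the given chords, Bbm, Cdim, Db and F are diatonic. Eb (Eb–G–Bb) doesn't fit — on degree 4 Bb minor would have Ebm (iv). Eb is the degree-4 chord of Bb major, so it is the borrowed IV.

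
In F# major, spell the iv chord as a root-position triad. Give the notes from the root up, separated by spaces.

B D F#

iv is built on scale degree 4, which is B in both F# major and its parallel. Stacking thirds in F# minor on B gives B–D–F#.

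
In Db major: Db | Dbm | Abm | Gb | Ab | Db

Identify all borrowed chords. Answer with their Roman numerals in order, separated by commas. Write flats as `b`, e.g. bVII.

In Db major the diatonic chords are Db, Ebm, Fm, Gb, Ab, Bbm, Cdim. Db, Gb and Ab all belong to that set. Dbm (Db–Fb–Ab) doesn't fit — on degree 1 Db major would have Db (I). Dbm is the degree-1 chord of Db minor, so it is the borrowed i. Abm (Ab–Cb–Eb) is not: scale degree 5 in Db major carries Ab (V). In Db minor the chord on that degree is Abm, so here it functions as v, borrowed from the parallel minor.

i, v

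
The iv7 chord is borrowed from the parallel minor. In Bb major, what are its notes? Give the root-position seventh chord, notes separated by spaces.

Eb Gb Bb Db

iv7 is built on scale degree 4, which is Eb in both Bb major and its parallel. Building the minor-seventh chord from the parallel minor on Eb: Eb–Gb–Bb–Db.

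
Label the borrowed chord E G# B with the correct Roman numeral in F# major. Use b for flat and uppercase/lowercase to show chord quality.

In F# major scale degree 7 is E#; E is its lowered form, from F# minor. The diatonic chord on degree 7 would be E#dim (vii°), but E–G#–B is the major chord from F# minor. As a borrowed chord it is labeled bVII.

bVII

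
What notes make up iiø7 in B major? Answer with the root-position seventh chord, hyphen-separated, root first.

The root, C#, is scale degree 2 — the same note in B major and B minor; only the chord quality changes. In B minor the chord on C# is C#–E–G–B.

C#-E-G-B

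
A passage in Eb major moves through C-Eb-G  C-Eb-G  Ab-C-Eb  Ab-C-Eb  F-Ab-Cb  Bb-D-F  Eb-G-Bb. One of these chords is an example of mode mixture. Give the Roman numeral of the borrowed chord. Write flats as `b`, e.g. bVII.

ii°

Eb major has the diatonic set Eb, Fm, Gm, Ab, Bb, Cm, Ddim. Of the given chords, C–Eb–G = Cm, Ab–C–Eb = Ab, Bb–D–F = Bb and Eb–G–Bb = Eb are diatonic. F–Ab–Cb doesn't fit — on degree 2 Eb major would have Fm (ii). Fdim is the degree-2 chord of Eb minor, so it is the borrowed ii°.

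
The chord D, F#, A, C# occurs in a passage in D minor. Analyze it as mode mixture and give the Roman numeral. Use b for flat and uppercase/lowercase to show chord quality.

Imaj7

D is scale degree 1 in D minor. D–F#–A–C# is a major-seventh chord — the form found in D major, not the diatonic i (Dm). Borrowed into D minor it is written Imaj7.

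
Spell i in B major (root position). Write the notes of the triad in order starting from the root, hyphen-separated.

B-D-F#

i is built on scale degree 1, which is B in both B major and its parallel. In B minor the chord on B is B–D–F#.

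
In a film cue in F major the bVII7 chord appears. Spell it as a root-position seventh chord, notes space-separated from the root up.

Eb G Bb Db

Scale degree 7 in F major is E. bVII7 uses the lowered form, Eb, taken from F minor. In F minor the chord on Eb is Eb–G–Bb–Db.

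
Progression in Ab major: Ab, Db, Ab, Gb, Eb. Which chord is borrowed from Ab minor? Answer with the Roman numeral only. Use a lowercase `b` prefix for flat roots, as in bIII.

bVII

The diatonic triads in Ab major are Ab, Bbm, Cm, Db, Eb, Fm, Gdim. Ab, Db and Eb all belong to that set. Gb (Gb–Bb–Db) doesn't fit — on degree 7 Ab major would have Gdim (vii°). Gb is the degree-7 chord of Ab minor, so it is the borrowed bVII.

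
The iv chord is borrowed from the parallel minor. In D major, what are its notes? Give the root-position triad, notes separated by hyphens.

The root, G, is scale degree 4 — the same note in D major and D minor; only the chord quality changes. Building the minor chord from the parallel minor on G: G–Bb–D.

G-Bb-D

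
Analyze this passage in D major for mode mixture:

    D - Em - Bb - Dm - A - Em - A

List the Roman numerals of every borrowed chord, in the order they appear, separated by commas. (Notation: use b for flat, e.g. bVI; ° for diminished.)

D major has the diatonic set D, Em, F#m, G, A, Bm, C#dim. D, Em and A are all diatonic. Bb (Bb–D–F) doesn't fit — on degree 6 D major would have Bm (vi). Bb is the degree-6 chord of D minor, so it is the borrowed bVI. Dm (D–F–A) is not: scale degree 1 in D major carries D (I). In D minor the chord on that degree is Dm, so here it functions as i, borrowed from the parallel minor.

bVI, i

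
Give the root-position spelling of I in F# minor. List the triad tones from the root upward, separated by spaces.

I is built on scale degree 1, which is F# in both F# minor and its parallel. Stacking thirds in F# major on F# gives F#–A#–C#.

F# A# C#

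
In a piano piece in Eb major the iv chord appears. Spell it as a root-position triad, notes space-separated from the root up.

Ab Cb Eb

The root, Ab, is scale degree 4 — the same note in Eb major and Eb minor; only the chord quality changes. Building the minor chord from the parallel minor on Ab: Ab–Cb–Eb.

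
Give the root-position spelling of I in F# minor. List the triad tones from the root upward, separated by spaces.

F# A# C#

I is built on scale degree 1, which is F# in both F# minor and its parallel. Building the major chord from the parallel major on F#: F#–A#–C#.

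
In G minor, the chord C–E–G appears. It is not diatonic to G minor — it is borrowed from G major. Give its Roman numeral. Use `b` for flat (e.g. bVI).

C is scale degree 4 in G minor. The diatonic chord on degree 4 would be Cm (iv), but C–E–G is the major chord from G major. As a borrowed chord it is labeled IV.

IV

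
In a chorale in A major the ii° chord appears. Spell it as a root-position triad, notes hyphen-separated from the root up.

ii° is built on scale degree 2, which is B in both A major and its parallel. Stacking thirds in A minor on B gives B–D–F.

B-D-F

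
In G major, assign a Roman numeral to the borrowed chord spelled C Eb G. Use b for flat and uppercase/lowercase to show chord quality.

iv

C is scale degree 4 in G major. Diatonically G major has C (IV) on that degree; C–Eb–G is instead the minor chord native to G minor, so it takes the label iv.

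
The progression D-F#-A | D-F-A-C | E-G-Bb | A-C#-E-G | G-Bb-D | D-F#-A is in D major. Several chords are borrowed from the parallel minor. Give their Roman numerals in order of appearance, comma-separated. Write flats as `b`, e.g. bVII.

D major has the diatonic set D, Em, F#m, G, A, Bm, C#dim. D–F#–A = D and A–C#–E–G = A7 are both diatonic. But D–F–A–C is foreign: the diatonic I on degree 1 is D, whereas Dm7 comes from D minor. It is labeled i7. But E–G–Bb is foreign: the diatonic ii on degree 2 is Em, whereas Edim comes from D minor. It is labeled ii°. G–Bb–D is not: scale degree 4 in D major carries G (IV). In D minor the chord on that degree is Gm, so here it functions as iv, borrowed from the parallel minor.

i7, ii°, iv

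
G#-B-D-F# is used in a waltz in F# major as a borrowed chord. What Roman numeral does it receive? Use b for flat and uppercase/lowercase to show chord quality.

iiø7

G# is scale degree 2 in F# major. G#–B–D–F# is a half-diminished-seventh chord — the form found in F# minor, not the diatonic ii (G#m). Borrowed into F# major it is written iiø7.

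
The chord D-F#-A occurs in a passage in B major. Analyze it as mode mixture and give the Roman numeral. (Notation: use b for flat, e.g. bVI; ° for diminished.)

D is the lowered form of scale degree 3 in B major (the diatonic degree 3 is D#). Diatonically B major has D#m (iii) on that degree; D–F#–A is instead the major chord native to B minor, so it takes the label bIII.

bIII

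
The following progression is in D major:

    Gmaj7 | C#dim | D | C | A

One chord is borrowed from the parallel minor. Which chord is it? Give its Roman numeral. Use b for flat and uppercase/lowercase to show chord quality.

bVII

The diatonic triads in D major are D, Em, F#m, G, A, Bm, C#dim. Gmaj7, C#dim, D and A all belong to that set. But C (C–E–G) is foreign: the diatonic vii° on degree 7 is C#dim, whereas C comes from D minor. It is labeled bVII.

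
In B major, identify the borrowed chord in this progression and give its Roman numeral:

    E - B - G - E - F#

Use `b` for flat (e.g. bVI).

In B major the diatonic chords are B, C#m, D#m, E, F#, G#m, A#dim. Of the given chords, E, B and F# are diatonic. But G (G–B–D) is foreign: the diatonic vi on degree 6 is G#m, whereas G comes from B minor. It is labeled bVI.

bVI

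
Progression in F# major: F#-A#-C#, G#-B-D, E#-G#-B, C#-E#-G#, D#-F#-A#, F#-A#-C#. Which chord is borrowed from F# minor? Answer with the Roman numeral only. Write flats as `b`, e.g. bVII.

F# major has the diatonic set F#, G#m, A#m, B, C#, D#m, E#dim. F#–A#–C# = F#, E#–G#–B = E#dim, C#–E#–G# = C# and D#–F#–A# = D#m are all diatonic. But G#–B–D is foreign: the diatonic ii on degree 2 is G#m, whereas G#dim comes from F# minor. It is labeled ii°.

ii°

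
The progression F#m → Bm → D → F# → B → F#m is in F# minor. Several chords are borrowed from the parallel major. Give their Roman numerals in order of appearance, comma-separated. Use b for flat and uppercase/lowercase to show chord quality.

In F# minor (with V from harmonic minor) the diatonic chords are F#m, G#dim, A, Bm, C#, D, E. Of the given chords, F#m, Bm and D are diatonic. F# (F#–A#–C#) is not: scale degree 1 in F# minor carries F#m (i). In F# major the chord on that degree is F#, so here it functions as I, borrowed from the parallel major. B (B–D#–F#) is not: scale degree 4 in F# minor carries Bm (iv). In F# major the chord on that degree is B, so here it functions as IV, borrowed from the parallel major.

I, IV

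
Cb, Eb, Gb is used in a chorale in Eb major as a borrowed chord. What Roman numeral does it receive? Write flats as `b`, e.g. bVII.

In Eb major scale degree 6 is C; Cb is its lowered form, from Eb minor. Cb–Eb–Gb is a major chord — the form found in Eb minor, not the diatonic vi (Cm). Borrowed into Eb major it is written bVI.

bVI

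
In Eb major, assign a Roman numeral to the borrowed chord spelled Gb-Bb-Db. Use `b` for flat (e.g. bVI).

In Eb major scale degree 3 is G; Gb is its lowered form, from Eb minor. Diatonically Eb major has Gm (iii) on that degree; Gb–Bb–Db is instead the major chord native to Eb minor, so it takes the label bIII.

bIII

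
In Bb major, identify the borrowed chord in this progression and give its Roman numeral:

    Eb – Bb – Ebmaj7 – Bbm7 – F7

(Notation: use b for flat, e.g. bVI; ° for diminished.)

In Bb major the diatonic chords are Bb, Cm, Dm, Eb, F, Gm, Adim. Eb, Bb, Ebmaj7 and F7 all belong to that set. Bbm7 (Bb–Db–F–Ab) is not: scale degree 1 in Bb major carries Bb (I). In Bb minor the chord on that degree is Bbm7, so here it functions as i7, borrowed from the parallel minor.

i7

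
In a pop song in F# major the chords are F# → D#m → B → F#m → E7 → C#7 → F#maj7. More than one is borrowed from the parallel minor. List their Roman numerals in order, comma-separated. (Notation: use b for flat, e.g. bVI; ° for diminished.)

i, bVII7

F# major has the diatonic set F#, G#m, A#m, B, C#, D#m, E#dim. F#, D#m, B, C#7 and F#maj7 all belong to that set. F#m (F#–A–C#) is not: scale degree 1 in F# major carries F# (I). In F# minor the chord on that degree is F#m, so here it functions as i, borrowed from the parallel minor. E7 (E–G#–B–D) is not: scale degree 7 in F# major carries E#dim (vii°). In F# minor the chord on that degree is E7, so here it functions as bVII7, borrowed from the parallel minor.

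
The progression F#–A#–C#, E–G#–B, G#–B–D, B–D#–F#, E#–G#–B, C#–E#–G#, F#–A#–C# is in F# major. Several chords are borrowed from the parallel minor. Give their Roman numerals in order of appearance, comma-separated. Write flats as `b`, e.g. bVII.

F# major has the diatonic set F#, G#m, A#m, B, C#, D#m, E#dim. F#–A#–C# = F#, B–D#–F# = B, E#–G#–B = E#dim and C#–E#–G# = C# are all diatonic. E–G#–B is not: scale degree 7 in F# major carries E#dim (vii°). In F# minor the chord on that degree is E, so here it functions as bVII, borrowed from the parallel minor. G#–B–D is not: scale degree 2 in F# major carries G#m (ii). In F# minor the chord on that degree is G#dim, so here it functions as ii°, borrowed from the parallel minor.

bVII, ii°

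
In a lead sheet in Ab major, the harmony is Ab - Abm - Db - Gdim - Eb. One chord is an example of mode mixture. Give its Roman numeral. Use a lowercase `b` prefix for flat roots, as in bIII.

i

In Ab major the diatonic chords are Ab, Bbm, Cm, Db, Eb, Fm, Gdim. Of the given chords, Ab, Db, Gdim and Eb are diatonic. Abm (Ab–Cb–Eb) is not: scale degree 1 in Ab major carries Ab (I). In Ab minor the chord on that degree is Abm, so here it functions as i, borrowed from the parallel minor.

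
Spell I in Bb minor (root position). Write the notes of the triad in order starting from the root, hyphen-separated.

The root, Bb, is scale degree 1 — the same note in Bb minor and Bb major; only the chord quality changes. In Bb major the chord on Bb is Bb–D–F.

Bb-D-F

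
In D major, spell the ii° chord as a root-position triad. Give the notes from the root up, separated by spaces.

E G Bb

The root, E, is scale degree 2 — the same note in D major and D minor; only the chord quality changes. Stacking thirds in D minor on E gives E–G–Bb.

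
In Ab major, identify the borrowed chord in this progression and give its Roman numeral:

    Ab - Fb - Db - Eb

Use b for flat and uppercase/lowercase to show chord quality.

bVI

The diatonic triads in Ab major are Ab, Bbm, Cm, Db, Eb, Fm, Gdim. Ab, Db and Eb are all diatonic. Fb (Fb–Ab–Cb) is not: scale degree 6 in Ab major carries Fm (vi). In Ab minor the chord on that degree is Fb, so here it functions as bVI, borrowed from the parallel minor.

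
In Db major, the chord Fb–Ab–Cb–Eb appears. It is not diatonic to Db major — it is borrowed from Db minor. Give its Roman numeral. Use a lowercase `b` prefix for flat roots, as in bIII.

bIIImaj7

In Db major scale degree 3 is F; Fb is its lowered form, from Db minor. The diatonic chord on degree 3 would be Fm (iii), but Fb–Ab–Cb–Eb is the major-seventh chord from Db minor. As a borrowed chord it is labeled bIIImaj7.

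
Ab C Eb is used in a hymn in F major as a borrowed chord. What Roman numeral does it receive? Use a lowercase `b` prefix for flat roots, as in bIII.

In F major scale degree 3 is A; Ab is its lowered form, from F minor. The diatonic chord on degree 3 would be Am (iii), but Ab–C–Eb is the major chord from F minor. As a borrowed chord it is labeled bIII.

bIII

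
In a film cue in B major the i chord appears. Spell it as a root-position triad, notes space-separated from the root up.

B D F#

The root, B, is scale degree 1 — the same note in B major and B minor; only the chord quality changes. In B minor the chord on B is B–D–F#.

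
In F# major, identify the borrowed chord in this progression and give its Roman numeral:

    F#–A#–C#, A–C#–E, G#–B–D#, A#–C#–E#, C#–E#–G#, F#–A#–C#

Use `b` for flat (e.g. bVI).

F# major has the diatonic set F#, G#m, A#m, B, C#, D#m, E#dim. F#–A#–C# = F#, G#–B–D# = G#m, A#–C#–E# = A#m and C#–E#–G# = C# are all diatonic. A–C#–E doesn't fit — on degree 3 F# major would have A#m (iii). A is the degree-3 chord of F# minor, so it is the borrowed bIII.

bIII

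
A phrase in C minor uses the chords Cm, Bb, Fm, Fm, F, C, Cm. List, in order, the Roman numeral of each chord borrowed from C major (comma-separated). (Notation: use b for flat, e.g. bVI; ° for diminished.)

IV, I

The diatonic triads in C minor (with V from harmonic minor) are Cm, Ddim, Eb, Fm, G, Ab, Bb. Cm, Bb and Fm all belong to that set. F (F–A–C) doesn't fit — on degree 4 C minor would have Fm (iv). F is the degree-4 chord of C major, so it is the borrowed IV. C (C–E–G) doesn't fit — on degree 1 C minor would have Cm (i). C is the degree-1 chord of C major, so it is the borrowed I.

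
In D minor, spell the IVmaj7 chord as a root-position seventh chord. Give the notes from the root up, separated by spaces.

G B D F#

The root, G, is scale degree 4 — the same note in D minor and D major; only the chord quality changes. In D major the chord on G is G–B–D–F#.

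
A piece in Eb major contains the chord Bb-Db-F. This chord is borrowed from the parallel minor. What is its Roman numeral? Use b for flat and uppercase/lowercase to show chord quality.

v

The root Bb is the diatonic 5th degree of Eb major; the borrowing shows in the chord quality. Bb–Db–F is a minor chord — the form found in Eb minor, not the diatonic V (Bb). Borrowed into Eb major it is written v.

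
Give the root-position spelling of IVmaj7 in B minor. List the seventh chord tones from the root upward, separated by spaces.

IVmaj7 is built on scale degree 4, which is E in both B minor and its parallel. In B major the chord on E is E–G#–B–D#.

E G# B D#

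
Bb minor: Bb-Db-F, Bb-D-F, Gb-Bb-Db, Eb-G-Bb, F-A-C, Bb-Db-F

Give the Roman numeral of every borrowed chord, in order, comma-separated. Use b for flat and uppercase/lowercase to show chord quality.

The diatonic triads in Bb minor (with V from harmonic minor) are Bbm, Cdim, Db, Ebm, F, Gb, Ab. Of the given chords, Bb–Db–F = Bbm, Gb–Bb–Db = Gb and F–A–C = F are diatonic. Bb–D–F is not: scale degree 1 in Bb minor carries Bbm (i). In Bb major the chord on that degree is Bb, so here it functions as I, borrowed from the parallel major. But Eb–G–Bb is foreign: the diatonic iv on degree 4 is Ebm, whereas Eb comes from Bb major. It is labeled IV.

I, IV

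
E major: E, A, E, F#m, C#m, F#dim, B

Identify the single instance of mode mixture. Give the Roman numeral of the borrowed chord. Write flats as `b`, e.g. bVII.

The diatonic triads in E major are E, F#m, G#m, A, B, C#m, D#dim. E, A, F#m, C#m and B are all diatonic. But F#dim (F#–A–C) is foreign: the diatonic ii on degree 2 is F#m, whereas F#dim comes from E minor. It is labeled ii°.

ii°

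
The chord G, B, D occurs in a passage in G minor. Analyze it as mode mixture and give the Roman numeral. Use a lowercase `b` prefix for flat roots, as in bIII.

The root G is the diatonic 1st degree of G minor; the borrowing shows in the chord quality. G–B–D is a major chord — the form found in G major, not the diatonic i (Gm). Borrowed into G minor it is written I.

I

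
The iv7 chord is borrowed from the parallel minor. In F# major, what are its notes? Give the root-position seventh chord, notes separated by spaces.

B D F# A

iv7 is built on scale degree 4, which is B in both F# major and its parallel. Building the minor-seventh chord from the parallel minor on B: B–D–F#–A.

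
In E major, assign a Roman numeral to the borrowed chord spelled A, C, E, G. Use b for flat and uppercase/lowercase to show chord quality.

The root A is the diatonic 4th degree of E major; the borrowing shows in the chord quality. The diatonic chord on degree 4 would be A (IV), but A–C–E–G is the minor-seventh chord from E minor. As a borrowed chord it is labeled iv7.

iv7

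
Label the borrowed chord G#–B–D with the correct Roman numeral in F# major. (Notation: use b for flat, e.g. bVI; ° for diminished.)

ii°

The root G# is the diatonic 2nd degree of F# major; the borrowing shows in the chord quality. The diatonic chord on degree 2 would be G#m (ii), but G#–B–D is the diminished chord from F# minor. As a borrowed chord it is labeled ii°.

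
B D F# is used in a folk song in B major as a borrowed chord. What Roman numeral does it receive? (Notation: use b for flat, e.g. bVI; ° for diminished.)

B is scale degree 1 in B major. Diatonically B major has B (I) on that degree; B–D–F# is instead the minor chord native to B minor, so it takes the label i.

i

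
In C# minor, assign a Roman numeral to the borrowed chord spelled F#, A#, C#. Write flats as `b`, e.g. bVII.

IV

F# is scale degree 4 in C# minor. The diatonic chord on degree 4 would be F#m (iv), but F#–A#–C# is the major chord from C# major. As a borrowed chord it is labeled IV.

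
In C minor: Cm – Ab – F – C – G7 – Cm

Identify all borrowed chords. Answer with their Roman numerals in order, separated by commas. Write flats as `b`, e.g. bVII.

IV, I

The diatonic triads in C minor (with V from harmonic minor) are Cm, Ddim, Eb, Fm, G, Ab, Bb. Cm, Ab and G7 all belong to that set. F (F–A–C) is not: scale degree 4 in C minor carries Fm (iv). In C major the chord on that degree is F, so here it functions as IV, borrowed from the parallel major. C (C–E–G) doesn't fit — on degree 1 C minor would have Cm (i). C is the degree-1 chord of C major, so it is the borrowed I.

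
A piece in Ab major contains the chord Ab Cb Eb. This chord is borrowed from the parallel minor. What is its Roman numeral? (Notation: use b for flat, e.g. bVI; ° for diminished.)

i

Ab is scale degree 1 in Ab major. Diatonically Ab major has Ab (I) on that degree; Ab–Cb–Eb is instead the minor chord native to Ab minor, so it takes the label i.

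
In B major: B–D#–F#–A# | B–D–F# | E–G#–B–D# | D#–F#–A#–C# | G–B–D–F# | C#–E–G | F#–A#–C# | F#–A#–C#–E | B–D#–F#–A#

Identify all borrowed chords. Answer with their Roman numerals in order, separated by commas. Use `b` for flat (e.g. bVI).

i, bVImaj7, ii°

In B major the diatonic chords are B, C#m, D#m, E, F#, G#m, A#dim. B–D#–F#–A# = Bmaj7, E–G#–B–D# = Emaj7, D#–F#–A#–C# = D#m7, F#–A#–C# = F# and F#–A#–C#–E = F#7 are all diatonic. But B–D–F# is foreign: the diatonic I on degree 1 is B, whereas Bm comes from B minor. It is labeled i. But G–B–D–F# is foreign: the diatonic vi on degree 6 is G#m, whereas Gmaj7 comes from B minor. It is labeled bVImaj7. But C#–E–G is foreign: the diatonic ii on degree 2 is C#m, whereas C#dim comes from B minor. It is labeled ii°.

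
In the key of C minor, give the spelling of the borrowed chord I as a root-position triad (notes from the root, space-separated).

C E G

I is built on scale degree 1, which is C in both C minor and its parallel. Stacking thirds in C major on C gives C–E–G.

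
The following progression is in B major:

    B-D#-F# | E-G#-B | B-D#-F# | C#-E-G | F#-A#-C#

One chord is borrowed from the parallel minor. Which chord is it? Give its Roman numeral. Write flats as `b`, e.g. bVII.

ii°

B major has the diatonic set B, C#m, D#m, E, F#, G#m, A#dim. Of the given chords, B–D#–F# = B, E–G#–B = E and F#–A#–C# = F# are diatonic. But C#–E–G is foreign: the diatonic ii on degree 2 is C#m, whereas C#dim comes from B minor. It is labeled ii°.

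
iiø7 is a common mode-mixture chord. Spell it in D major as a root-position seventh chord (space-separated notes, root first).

iiø7 is built on scale degree 2, which is E in both D major and its parallel. Stacking thirds in D minor on E gives E–G–Bb–D.

E G Bb D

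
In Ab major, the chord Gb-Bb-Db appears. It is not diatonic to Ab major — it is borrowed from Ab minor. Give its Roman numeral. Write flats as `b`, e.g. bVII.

Gb is the lowered form of scale degree 7 in Ab major (the diatonic degree 7 is G). Diatonically Ab major has Gdim (vii°) on that degree; Gb–Bb–Db is instead the major chord native to Ab minor, so it takes the label bVII.

bVII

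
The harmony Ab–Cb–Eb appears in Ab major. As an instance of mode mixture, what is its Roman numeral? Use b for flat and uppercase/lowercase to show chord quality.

The root Ab is the diatonic 1st degree of Ab major; the borrowing shows in the chord quality. Diatonically Ab major has Ab (I) on that degree; Ab–Cb–Eb is instead the minor chord native to Ab minor, so it takes the label i.

i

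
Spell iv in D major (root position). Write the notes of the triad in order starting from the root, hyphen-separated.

iv is built on scale degree 4, which is G in both D major and its parallel. In D minor the chord on G is G–Bb–D.

G-Bb-D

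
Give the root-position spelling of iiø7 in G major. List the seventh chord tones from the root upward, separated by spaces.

A C Eb G

iiø7 is built on scale degree 2, which is A in both G major and its parallel. Stacking thirds in G minor on A gives A–C–Eb–G.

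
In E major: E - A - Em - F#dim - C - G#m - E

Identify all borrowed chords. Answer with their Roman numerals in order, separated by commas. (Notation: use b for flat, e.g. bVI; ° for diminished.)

i, ii°, bVI

The diatonic triads in E major are E, F#m, G#m, A, B, C#m, D#dim. E, A and G#m all belong to that set. But Em (E–G–B) is foreign: the diatonic I on degree 1 is E, whereas Em comes from E minor. It is labeled i. F#dim (F#–A–C) is not: scale degree 2 in E major carries F#m (ii). In E minor the chord on that degree is F#dim, so here it functions as ii°, borrowed from the parallel minor. But C (C–E–G) is foreign: the diatonic vi on degree 6 is C#m, whereas C comes from E minor. It is labeled bVI.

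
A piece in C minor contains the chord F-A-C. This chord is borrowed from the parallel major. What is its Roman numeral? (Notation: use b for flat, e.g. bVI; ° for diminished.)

IV

The root F is the diatonic 4th degree of C minor; the borrowing shows in the chord quality. Diatonically C minor has Fm (iv) on that degree; F–A–C is instead the major chord native to C major, so it takes the label IV.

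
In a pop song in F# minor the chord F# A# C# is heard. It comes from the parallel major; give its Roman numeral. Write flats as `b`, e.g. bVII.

F# is scale degree 1 in F# minor. The diatonic chord on degree 1 would be F#m (i), but F#–A#–C# is the major chord from F# major. As a borrowed chord it is labeled I.

I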